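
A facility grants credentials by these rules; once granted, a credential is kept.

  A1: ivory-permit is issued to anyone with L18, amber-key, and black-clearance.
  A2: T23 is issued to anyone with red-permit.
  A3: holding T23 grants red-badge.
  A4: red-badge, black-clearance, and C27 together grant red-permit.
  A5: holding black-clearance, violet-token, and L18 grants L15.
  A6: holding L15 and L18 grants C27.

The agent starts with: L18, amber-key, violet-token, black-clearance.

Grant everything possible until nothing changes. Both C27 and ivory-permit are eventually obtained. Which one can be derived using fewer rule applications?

ivory-permit

ivory-permit: Holding L18, amber-key, and black-clearance grants ivory-permit (A1). [1 rule application]
C27: Holding black-clearance, violet-token, and L18 grants L15 (A5). Holding L15 and L18 grants C27 (A6). [2 rule applications]
ivory-permit needs fewer.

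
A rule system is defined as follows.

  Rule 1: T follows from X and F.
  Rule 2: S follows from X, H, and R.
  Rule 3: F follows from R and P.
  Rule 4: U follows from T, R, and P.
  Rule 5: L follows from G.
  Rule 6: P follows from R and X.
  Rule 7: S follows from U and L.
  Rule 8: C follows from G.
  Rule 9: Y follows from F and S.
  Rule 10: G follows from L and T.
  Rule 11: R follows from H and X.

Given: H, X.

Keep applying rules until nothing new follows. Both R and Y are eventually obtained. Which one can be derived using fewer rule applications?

R: H and X hold, so R follows (Rule 11). [1 rule application]
Y: H and X hold, so R follows (Rule 11). X, H, and R hold, so S follows (Rule 2). R and X hold, so P follows (Rule 6). From R and P, Rule 3 gives F. F and S hold, so Y follows (Rule 9). [5 rule applications]
R needs fewer.

R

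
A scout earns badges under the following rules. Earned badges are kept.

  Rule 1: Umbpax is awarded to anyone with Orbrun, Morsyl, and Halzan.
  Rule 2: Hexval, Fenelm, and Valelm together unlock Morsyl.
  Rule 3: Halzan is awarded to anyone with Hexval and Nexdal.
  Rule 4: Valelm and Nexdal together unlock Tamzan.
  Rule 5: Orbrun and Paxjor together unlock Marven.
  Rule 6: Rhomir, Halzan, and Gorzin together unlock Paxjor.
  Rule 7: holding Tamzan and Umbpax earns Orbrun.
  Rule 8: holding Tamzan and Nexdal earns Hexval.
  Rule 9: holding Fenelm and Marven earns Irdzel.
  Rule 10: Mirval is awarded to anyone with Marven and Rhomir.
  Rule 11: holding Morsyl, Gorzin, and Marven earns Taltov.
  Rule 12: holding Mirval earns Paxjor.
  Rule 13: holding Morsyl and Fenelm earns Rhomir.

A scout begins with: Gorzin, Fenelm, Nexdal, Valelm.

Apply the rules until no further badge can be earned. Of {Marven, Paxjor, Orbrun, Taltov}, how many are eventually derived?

1

With Valelm and Nexdal, Tamzan is earned (Rule 4).
With Tamzan and Nexdal, Hexval is earned (Rule 8).
With Hexval, Fenelm, and Valelm, Morsyl is earned (Rule 2).
With Hexval and Nexdal, Halzan is earned (Rule 3).
With Morsyl and Fenelm, Rhomir is earned (Rule 13).
With Rhomir, Halzan, and Gorzin, Paxjor is earned (Rule 6).
Marven would need Orbrun and Paxjor (Rule 5), but Orbrun is never earned.
Paxjor: reached.
Orbrun would need Tamzan and Umbpax (Rule 7), but Umbpax is never earned.
Taltov would need Morsyl, Gorzin, and Marven (Rule 11), but Marven is never earned.
Reached: Paxjor — 1 of the 4.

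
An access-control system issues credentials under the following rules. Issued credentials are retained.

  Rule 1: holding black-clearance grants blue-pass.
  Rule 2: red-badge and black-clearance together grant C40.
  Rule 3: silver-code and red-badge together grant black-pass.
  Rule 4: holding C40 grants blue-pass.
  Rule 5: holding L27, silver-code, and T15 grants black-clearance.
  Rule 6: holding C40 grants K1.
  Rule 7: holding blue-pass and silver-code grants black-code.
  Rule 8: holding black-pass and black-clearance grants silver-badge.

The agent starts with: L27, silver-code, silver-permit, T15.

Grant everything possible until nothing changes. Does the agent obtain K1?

No

K1 would need C40 (Rule 6), but C40 is never granted.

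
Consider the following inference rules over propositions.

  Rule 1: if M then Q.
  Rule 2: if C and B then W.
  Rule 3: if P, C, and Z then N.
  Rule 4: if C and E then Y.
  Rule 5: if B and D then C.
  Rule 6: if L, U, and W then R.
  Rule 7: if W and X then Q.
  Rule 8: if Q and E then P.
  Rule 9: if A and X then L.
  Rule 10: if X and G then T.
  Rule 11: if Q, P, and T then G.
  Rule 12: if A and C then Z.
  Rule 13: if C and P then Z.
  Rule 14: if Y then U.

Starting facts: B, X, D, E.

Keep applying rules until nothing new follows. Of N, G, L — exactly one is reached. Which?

N

From B and D, Rule 5 gives C.
From C and B, Rule 2 gives W.
W and X hold, so Q follows (Rule 7).
From Q and E, Rule 8 gives P.
From C and P, Rule 13 gives Z.
P, C, and Z hold, so N follows (Rule 3).
L would need A and X (Rule 9), but A is never established. G would need Q, P, and T (Rule 11), but T is never established.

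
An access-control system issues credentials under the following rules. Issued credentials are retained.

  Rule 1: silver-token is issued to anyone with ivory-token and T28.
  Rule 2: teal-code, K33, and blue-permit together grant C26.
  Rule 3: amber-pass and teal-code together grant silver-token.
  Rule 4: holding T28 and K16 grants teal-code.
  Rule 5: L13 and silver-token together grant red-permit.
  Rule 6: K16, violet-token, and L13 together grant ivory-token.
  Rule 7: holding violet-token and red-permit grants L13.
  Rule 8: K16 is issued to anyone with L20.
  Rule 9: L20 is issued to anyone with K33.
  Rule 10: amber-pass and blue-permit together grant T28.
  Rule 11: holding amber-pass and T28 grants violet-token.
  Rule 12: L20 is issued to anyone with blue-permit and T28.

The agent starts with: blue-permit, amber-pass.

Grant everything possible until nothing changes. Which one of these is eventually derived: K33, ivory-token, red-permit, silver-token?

Holding amber-pass and blue-permit grants T28 (Rule 10).
Holding blue-permit and T28 grants L20 (Rule 12).
Holding L20 grants K16 (Rule 8).
Holding T28 and K16 grants teal-code (Rule 4).
Holding amber-pass and teal-code grants silver-token (Rule 3).
red-permit would need L13 and silver-token (Rule 5), but L13 is never granted. No rule produces K33, and it is not given. ivory-token would need K16, violet-token, and L13 (Rule 6), but L13 is never granted.

silver-token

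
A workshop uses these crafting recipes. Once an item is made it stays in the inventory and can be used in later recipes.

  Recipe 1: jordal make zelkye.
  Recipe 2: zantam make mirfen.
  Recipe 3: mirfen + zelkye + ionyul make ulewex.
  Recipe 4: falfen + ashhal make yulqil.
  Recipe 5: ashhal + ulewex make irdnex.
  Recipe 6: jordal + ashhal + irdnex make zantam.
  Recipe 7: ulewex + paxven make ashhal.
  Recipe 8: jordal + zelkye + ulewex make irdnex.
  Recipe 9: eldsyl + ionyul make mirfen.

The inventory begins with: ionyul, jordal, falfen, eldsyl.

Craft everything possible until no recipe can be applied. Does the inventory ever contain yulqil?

yulqil would need falfen and ashhal (Recipe 4), but ashhal is never obtained.

No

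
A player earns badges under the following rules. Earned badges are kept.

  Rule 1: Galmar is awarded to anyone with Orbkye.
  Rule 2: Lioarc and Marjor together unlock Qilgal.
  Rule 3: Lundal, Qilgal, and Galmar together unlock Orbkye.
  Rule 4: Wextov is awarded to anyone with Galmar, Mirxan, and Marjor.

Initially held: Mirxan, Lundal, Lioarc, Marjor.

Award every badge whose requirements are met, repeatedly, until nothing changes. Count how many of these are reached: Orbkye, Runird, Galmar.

Orbkye would need Lundal, Qilgal, and Galmar (Rule 3), but Galmar is never earned.
No rule produces Runird, and it is not given.
Galmar would need Orbkye (Rule 1), but Orbkye is never earned.
None of the 3 are reached.

0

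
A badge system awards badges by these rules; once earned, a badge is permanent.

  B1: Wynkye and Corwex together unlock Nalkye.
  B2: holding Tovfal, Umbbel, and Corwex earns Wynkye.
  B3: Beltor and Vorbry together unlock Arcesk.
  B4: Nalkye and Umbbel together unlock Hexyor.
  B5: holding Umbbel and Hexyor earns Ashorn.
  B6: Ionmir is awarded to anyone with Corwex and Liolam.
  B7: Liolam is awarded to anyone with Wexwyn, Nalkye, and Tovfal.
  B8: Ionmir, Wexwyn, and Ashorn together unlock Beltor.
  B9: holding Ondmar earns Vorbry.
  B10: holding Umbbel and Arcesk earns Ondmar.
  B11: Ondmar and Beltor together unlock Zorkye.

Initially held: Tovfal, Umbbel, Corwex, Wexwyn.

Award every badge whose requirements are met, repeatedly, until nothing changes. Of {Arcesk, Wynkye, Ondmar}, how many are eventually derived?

With Tovfal, Umbbel, and Corwex, Wynkye is earned (B2).
Arcesk would need Beltor and Vorbry (B3), but Vorbry is never earned.
Wynkye: reached.
Ondmar would need Umbbel and Arcesk (B10), but Arcesk is never earned.
Reached: Wynkye — 1 of the 3.

1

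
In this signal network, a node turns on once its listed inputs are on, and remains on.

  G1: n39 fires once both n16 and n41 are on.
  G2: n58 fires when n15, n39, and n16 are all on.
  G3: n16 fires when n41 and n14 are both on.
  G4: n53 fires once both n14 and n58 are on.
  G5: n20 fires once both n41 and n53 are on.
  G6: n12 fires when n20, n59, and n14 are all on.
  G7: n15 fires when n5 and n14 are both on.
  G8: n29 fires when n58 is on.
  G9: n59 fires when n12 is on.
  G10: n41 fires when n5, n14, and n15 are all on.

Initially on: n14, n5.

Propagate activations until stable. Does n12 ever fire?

No

n12 would need n20, n59, and n14 (G6), but n59 never turns on.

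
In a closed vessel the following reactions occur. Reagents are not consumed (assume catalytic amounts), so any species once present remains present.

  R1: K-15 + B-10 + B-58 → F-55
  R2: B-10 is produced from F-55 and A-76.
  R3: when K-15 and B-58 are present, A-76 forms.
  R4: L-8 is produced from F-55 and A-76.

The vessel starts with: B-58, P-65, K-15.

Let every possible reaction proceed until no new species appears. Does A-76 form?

Yes

K-15 and B-58 present → A-76 forms (R3).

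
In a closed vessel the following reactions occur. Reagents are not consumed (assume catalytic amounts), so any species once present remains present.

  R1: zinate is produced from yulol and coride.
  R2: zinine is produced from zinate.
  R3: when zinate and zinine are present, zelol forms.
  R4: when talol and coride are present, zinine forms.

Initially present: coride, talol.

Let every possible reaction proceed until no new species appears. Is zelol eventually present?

No

zelol would need zinate and zinine (R3), but zinate never forms.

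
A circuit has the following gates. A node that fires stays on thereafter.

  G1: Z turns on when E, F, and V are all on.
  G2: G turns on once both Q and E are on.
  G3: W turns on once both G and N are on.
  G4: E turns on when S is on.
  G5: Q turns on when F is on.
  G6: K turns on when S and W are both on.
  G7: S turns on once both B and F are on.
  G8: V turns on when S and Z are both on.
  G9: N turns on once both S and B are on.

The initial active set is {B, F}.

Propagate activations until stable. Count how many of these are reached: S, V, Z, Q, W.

G7: B and F on → S on.
F is on, so Q turns on (G5).
S and B are on, so N turns on (G9).
S is on, so E turns on (G4).
G2: Q and E on → G on.
G and N are on, so W turns on (G3).
S: reached.
V would need S and Z (G8), but Z never turns on.
Z would need E, F, and V (G1), but V never turns on.
Q: reached.
W: reached.
Reached: S, Q, and W — 3 of the 5.

3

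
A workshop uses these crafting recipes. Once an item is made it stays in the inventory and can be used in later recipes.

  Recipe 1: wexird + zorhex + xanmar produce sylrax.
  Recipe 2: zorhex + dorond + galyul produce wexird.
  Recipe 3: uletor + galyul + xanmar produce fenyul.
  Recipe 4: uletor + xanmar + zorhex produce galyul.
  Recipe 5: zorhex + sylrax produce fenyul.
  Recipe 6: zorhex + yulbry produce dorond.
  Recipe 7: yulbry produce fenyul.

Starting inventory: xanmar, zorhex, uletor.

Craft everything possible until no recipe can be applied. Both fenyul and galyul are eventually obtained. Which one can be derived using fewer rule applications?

galyul: uletor + xanmar + zorhex → galyul (Recipe 4). [1 rule application]
fenyul: uletor + xanmar + zorhex → galyul (Recipe 4). uletor + galyul + xanmar → fenyul (Recipe 3). [2 rule applications]
galyul needs fewer.

galyul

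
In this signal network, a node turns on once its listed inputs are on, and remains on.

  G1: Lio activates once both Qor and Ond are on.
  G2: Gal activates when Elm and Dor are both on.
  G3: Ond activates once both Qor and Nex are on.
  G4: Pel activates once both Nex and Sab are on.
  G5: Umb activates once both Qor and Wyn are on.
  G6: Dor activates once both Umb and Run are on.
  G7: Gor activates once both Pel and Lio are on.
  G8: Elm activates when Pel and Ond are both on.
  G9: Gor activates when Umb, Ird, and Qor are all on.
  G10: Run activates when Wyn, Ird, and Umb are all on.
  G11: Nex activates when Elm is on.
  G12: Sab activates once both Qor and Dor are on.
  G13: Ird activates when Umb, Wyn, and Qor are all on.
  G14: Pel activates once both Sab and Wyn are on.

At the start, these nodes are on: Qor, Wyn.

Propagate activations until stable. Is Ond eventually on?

Ond would need Qor and Nex (G3), but Nex never turns on.

No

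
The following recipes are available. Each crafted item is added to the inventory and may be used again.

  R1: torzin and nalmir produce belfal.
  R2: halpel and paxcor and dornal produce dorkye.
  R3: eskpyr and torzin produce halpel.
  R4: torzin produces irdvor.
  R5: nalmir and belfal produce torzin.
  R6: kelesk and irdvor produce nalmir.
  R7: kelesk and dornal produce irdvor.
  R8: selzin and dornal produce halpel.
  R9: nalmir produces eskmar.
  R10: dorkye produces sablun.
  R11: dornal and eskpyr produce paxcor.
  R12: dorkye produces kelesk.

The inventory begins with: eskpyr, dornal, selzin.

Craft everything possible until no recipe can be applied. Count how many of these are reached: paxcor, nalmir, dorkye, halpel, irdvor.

selzin and dornal → halpel (R8).
dornal and eskpyr → paxcor (R11).
Using R2, halpel, paxcor, and dornal make dorkye.
dorkye → kelesk (R12).
kelesk and dornal → irdvor (R7).
Using R6, kelesk and irdvor make nalmir.
paxcor: reached.
nalmir: reached.
dorkye: reached.
halpel: reached.
irdvor: reached.
All 5 are reached.

5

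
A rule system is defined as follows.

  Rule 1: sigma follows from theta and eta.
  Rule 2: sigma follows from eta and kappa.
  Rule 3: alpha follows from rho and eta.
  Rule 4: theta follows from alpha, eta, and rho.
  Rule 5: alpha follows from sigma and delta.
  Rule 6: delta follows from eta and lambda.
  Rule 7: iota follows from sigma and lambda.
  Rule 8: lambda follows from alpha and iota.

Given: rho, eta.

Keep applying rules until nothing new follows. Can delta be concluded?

delta would need eta and lambda (Rule 6), but lambda is never established.

No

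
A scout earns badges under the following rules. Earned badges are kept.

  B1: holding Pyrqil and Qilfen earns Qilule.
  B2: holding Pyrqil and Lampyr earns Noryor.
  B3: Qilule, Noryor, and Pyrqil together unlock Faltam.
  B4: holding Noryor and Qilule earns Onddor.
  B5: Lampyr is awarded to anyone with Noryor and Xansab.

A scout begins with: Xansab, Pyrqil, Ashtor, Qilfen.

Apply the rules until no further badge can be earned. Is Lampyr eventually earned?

Lampyr would need Noryor and Xansab (B5), but Noryor is never earned.

No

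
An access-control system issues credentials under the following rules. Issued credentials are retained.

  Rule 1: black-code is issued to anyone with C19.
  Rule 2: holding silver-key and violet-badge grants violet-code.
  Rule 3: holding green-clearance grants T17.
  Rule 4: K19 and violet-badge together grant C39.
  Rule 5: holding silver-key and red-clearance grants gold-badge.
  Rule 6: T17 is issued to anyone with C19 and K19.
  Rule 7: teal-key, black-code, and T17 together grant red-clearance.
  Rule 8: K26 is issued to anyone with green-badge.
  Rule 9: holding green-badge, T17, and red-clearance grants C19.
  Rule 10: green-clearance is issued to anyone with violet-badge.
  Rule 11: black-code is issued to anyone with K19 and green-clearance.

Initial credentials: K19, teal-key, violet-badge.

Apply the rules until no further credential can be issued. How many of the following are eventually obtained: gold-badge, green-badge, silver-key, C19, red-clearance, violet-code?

Holding violet-badge grants green-clearance (Rule 10).
Holding K19 and green-clearance grants black-code (Rule 11).
Holding green-clearance grants T17 (Rule 3).
Holding teal-key, black-code, and T17 grants red-clearance (Rule 7).
gold-badge would need silver-key and red-clearance (Rule 5), but silver-key is never granted.
No rule produces green-badge, and it is not given.
No rule produces silver-key, and it is not given.
C19 would need green-badge, T17, and red-clearance (Rule 9), but green-badge is never granted.
red-clearance: reached.
violet-code would need silver-key and violet-badge (Rule 2), but silver-key is never granted.
Reached: red-clearance — 1 of the 6.

1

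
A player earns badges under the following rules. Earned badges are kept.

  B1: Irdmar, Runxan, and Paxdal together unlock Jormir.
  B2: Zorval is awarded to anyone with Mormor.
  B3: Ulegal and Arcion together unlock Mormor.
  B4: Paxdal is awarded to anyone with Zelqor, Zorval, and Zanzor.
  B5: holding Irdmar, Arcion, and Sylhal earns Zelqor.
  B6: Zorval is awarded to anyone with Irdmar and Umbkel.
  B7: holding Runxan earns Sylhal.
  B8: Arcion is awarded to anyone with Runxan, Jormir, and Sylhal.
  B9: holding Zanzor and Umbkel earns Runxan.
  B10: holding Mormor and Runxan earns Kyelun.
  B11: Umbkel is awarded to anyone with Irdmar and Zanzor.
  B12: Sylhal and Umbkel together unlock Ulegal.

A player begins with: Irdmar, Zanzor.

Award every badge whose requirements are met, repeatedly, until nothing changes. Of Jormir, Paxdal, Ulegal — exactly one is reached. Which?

With Irdmar and Zanzor, Umbkel is earned (B11).
With Zanzor and Umbkel, Runxan is earned (B9).
With Runxan, Sylhal is earned (B7).
With Sylhal and Umbkel, Ulegal is earned (B12).
Paxdal would need Zelqor, Zorval, and Zanzor (B4), but Zelqor is never earned. Jormir would need Irdmar, Runxan, and Paxdal (B1), but Paxdal is never earned.

Ulegal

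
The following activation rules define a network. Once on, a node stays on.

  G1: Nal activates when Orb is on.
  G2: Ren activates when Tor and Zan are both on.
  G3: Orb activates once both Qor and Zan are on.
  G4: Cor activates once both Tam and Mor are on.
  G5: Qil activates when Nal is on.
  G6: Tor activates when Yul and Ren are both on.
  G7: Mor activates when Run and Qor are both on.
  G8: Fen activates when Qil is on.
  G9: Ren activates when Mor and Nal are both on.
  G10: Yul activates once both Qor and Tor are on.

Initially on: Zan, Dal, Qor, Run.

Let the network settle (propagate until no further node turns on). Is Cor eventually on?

Cor would need Tam and Mor (G4), but Tam never turns on.

No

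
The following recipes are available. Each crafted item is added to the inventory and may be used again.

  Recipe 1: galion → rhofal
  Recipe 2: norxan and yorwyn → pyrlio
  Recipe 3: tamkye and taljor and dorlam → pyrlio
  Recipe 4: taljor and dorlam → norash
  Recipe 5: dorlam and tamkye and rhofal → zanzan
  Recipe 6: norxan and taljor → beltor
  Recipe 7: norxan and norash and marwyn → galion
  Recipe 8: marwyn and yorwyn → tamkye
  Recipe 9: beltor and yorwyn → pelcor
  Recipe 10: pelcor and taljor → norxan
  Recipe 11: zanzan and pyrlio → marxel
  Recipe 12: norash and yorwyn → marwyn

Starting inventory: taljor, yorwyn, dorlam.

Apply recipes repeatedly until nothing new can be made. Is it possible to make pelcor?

No

pelcor would need beltor and yorwyn (Recipe 9), but beltor is never obtained.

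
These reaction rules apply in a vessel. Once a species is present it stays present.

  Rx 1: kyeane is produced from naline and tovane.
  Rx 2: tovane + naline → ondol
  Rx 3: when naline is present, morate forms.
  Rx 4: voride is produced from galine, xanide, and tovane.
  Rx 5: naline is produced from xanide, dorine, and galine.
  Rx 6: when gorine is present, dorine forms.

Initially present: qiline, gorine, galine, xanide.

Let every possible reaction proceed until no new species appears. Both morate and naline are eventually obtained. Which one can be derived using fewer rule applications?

naline

naline: gorine present → dorine forms (Rx 6). xanide, dorine, and galine present → naline forms (Rx 5). [2 rule applications]
morate: gorine present → dorine forms (Rx 6). xanide, dorine, and galine present → naline forms (Rx 5). naline present → morate forms (Rx 3). [3 rule applications]
naline needs fewer.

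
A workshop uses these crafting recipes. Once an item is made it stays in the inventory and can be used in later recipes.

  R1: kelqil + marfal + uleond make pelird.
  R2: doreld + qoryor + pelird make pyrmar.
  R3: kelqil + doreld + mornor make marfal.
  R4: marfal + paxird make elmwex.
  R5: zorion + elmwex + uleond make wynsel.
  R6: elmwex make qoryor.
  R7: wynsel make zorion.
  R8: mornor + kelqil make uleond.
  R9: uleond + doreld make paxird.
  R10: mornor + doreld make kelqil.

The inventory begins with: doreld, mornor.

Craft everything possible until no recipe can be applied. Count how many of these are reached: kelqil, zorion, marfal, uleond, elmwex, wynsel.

Using R10, mornor and doreld make kelqil.
Using R3, kelqil, doreld, and mornor make marfal.
mornor + kelqil → uleond (R8).
uleond + doreld → paxird (R9).
marfal + paxird → elmwex (R4).
kelqil: reached.
zorion would need wynsel (R7), but wynsel is never obtained.
marfal: reached.
uleond: reached.
elmwex: reached.
wynsel would need zorion, elmwex, and uleond (R5), but zorion is never obtained.
Reached: kelqil, marfal, uleond, and elmwex — 4 of the 6.

4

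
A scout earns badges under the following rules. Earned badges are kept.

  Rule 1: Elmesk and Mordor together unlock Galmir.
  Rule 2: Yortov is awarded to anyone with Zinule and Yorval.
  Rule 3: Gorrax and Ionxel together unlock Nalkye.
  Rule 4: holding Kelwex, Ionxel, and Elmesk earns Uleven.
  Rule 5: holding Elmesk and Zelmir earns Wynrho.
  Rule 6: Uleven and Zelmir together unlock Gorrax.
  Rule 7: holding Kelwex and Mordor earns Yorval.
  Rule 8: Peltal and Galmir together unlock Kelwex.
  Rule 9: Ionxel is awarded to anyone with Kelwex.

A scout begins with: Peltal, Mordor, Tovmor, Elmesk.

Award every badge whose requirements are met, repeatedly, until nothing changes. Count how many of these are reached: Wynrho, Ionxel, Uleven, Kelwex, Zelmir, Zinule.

3

With Elmesk and Mordor, Galmir is earned (Rule 1).
With Peltal and Galmir, Kelwex is earned (Rule 8).
With Kelwex, Ionxel is earned (Rule 9).
With Kelwex, Ionxel, and Elmesk, Uleven is earned (Rule 4).
Wynrho would need Elmesk and Zelmir (Rule 5), but Zelmir is never earned.
Ionxel: reached.
Uleven: reached.
Kelwex: reached.
No rule produces Zelmir, and it is not given.
No rule produces Zinule, and it is not given.
Reached: Ionxel, Uleven, and Kelwex — 3 of the 6.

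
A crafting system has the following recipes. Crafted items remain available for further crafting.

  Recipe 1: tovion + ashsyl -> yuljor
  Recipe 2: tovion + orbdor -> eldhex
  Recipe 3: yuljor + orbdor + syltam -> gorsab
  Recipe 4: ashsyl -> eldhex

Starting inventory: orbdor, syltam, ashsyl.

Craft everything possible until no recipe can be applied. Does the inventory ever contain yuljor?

yuljor would need tovion and ashsyl (Recipe 1), but tovion is never obtained.

No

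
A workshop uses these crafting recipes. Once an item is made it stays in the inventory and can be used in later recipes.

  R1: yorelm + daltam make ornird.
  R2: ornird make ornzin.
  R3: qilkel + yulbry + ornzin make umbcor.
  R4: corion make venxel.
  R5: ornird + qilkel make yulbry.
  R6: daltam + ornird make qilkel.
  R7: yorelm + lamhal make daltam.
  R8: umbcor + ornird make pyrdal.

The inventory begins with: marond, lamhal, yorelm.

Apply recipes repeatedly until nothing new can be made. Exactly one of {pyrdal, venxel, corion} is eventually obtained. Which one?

pyrdal

Using R7, yorelm and lamhal make daltam.
yorelm + daltam → ornird (R1).
daltam + ornird → qilkel (R6).
Using R2, ornird makes ornzin.
Using R5, ornird and qilkel make yulbry.
qilkel + yulbry + ornzin → umbcor (R3).
Using R8, umbcor and ornird make pyrdal.
venxel would need corion (R4), but corion is never obtained. No rule produces corion, and it is not given.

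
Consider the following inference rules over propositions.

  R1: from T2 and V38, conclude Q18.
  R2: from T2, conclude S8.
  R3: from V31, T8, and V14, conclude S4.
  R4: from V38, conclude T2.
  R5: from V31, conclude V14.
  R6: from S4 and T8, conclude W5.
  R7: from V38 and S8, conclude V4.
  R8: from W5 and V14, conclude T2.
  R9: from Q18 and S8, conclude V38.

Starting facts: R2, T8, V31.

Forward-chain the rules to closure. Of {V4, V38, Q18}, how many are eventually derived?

V4 would need V38 and S8 (R7), but V38 is never established.
V38 would need Q18 and S8 (R9), but Q18 is never established.
Q18 would need T2 and V38 (R1), but V38 is never established.
None of the 3 are reached.

0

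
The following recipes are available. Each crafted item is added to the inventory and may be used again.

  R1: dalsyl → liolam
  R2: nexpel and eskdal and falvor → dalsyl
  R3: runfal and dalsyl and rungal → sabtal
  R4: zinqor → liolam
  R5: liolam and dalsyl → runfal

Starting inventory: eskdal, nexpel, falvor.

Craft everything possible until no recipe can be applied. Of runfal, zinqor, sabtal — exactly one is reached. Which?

runfal

Using R2, nexpel, eskdal, and falvor make dalsyl.
dalsyl → liolam (R1).
liolam and dalsyl → runfal (R5).
sabtal would need runfal, dalsyl, and rungal (R3), but rungal is never obtained. No rule produces zinqor, and it is not given.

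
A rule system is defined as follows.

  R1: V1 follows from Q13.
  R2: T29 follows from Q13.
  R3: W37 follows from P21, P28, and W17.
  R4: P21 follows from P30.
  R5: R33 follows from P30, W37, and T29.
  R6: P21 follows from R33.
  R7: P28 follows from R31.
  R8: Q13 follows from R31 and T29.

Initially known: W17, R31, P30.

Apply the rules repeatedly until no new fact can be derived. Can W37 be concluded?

Yes

R31 holds, so P28 follows (R7).
P30 holds, so P21 follows (R4).
P21, P28, and W17 hold, so W37 follows (R3).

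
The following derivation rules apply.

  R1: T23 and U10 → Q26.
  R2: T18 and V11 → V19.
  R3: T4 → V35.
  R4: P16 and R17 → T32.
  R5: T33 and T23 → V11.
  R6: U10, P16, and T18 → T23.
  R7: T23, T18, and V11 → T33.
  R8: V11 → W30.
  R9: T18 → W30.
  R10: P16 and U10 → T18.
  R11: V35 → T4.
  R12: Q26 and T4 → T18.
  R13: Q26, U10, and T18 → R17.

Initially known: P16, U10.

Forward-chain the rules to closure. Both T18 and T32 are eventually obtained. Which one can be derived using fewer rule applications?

T18: P16 and U10 hold, so T18 follows (R10). [1 rule application]
T32: P16 and U10 hold, so T18 follows (R10). From U10, P16, and T18, R6 gives T23. From T23 and U10, R1 gives Q26. Q26, U10, and T18 hold, so R17 follows (R13). P16 and R17 hold, so T32 follows (R4). [5 rule applications]
T18 needs fewer.

T18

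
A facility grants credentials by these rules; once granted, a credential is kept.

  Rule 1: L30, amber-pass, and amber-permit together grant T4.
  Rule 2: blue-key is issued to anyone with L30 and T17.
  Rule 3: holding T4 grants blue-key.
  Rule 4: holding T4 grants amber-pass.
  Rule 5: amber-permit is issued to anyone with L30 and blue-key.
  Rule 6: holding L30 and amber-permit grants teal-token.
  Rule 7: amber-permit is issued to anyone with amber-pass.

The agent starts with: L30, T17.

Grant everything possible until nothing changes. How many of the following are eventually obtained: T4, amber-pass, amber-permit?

1

Holding L30 and T17 grants blue-key (Rule 2).
Holding L30 and blue-key grants amber-permit (Rule 5).
T4 would need L30, amber-pass, and amber-permit (Rule 1), but amber-pass is never granted.
amber-pass would need T4 (Rule 4), but T4 is never granted.
amber-permit: reached.
Reached: amber-permit — 1 of the 3.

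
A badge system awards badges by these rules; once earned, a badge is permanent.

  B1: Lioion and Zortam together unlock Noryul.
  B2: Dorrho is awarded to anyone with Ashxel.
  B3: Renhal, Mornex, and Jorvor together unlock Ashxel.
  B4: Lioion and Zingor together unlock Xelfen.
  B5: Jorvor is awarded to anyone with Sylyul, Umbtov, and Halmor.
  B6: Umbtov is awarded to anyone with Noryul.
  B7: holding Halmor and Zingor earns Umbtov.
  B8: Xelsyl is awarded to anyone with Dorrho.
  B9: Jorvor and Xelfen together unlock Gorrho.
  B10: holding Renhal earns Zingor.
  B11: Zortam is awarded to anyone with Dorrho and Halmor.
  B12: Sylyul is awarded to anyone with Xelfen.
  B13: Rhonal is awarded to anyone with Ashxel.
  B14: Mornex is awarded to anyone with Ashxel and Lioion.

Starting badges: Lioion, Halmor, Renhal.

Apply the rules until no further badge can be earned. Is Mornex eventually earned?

No

Mornex would need Ashxel and Lioion (B14), but Ashxel is never earned.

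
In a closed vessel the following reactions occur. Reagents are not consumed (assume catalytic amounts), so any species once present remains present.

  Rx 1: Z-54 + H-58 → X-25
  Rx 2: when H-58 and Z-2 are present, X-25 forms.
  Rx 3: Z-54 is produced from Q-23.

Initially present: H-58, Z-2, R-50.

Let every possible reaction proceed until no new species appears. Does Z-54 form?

No

Z-54 would need Q-23 (Rx 3), but Q-23 never forms.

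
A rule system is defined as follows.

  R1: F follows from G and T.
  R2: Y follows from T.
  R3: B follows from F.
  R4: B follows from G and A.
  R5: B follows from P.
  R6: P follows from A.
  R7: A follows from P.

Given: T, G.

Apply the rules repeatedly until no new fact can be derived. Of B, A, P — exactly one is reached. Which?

B

From G and T, R1 gives F.
From F, R3 gives B.
P would need A (R6), but A is never established. A would need P (R7), but P is never established.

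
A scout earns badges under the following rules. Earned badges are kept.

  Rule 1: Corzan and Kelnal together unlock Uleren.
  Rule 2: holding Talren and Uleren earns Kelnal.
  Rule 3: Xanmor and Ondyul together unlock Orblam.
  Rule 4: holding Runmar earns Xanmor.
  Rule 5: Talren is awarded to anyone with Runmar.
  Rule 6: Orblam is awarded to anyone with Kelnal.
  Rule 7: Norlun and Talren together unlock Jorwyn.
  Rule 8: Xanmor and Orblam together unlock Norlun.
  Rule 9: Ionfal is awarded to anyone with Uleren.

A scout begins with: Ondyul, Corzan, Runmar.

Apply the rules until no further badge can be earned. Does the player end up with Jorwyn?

Yes

With Runmar, Xanmor is earned (Rule 4).
With Runmar, Talren is earned (Rule 5).
With Xanmor and Ondyul, Orblam is earned (Rule 3).
With Xanmor and Orblam, Norlun is earned (Rule 8).
With Norlun and Talren, Jorwyn is earned (Rule 7).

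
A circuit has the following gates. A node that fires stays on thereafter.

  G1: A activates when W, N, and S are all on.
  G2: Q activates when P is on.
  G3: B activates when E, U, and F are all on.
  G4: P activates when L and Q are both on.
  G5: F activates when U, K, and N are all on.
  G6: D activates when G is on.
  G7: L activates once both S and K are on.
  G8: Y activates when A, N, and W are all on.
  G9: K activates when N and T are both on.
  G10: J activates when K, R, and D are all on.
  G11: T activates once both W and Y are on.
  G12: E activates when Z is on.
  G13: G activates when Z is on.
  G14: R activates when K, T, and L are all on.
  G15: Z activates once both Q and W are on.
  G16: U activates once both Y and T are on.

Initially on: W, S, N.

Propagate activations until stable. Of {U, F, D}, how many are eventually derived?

2

W, N, and S are on, so A activates (G1).
A, N, and W are on, so Y activates (G8).
G11: W and Y on → T on.
Y and T are on, so U activates (G16).
G9: N and T on → K on.
G5: U, K, and N on → F on.
U: reached.
F: reached.
D would need G (G6), but G never turns on.
Reached: U and F — 2 of the 3.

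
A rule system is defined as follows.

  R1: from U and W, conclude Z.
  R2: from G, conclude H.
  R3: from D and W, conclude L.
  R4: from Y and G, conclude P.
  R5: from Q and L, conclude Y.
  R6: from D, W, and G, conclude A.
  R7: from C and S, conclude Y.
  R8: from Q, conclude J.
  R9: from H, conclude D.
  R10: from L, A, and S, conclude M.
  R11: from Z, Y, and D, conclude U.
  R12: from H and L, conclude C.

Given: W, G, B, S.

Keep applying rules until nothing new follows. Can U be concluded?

U would need Z, Y, and D (R11), but Z is never established.

No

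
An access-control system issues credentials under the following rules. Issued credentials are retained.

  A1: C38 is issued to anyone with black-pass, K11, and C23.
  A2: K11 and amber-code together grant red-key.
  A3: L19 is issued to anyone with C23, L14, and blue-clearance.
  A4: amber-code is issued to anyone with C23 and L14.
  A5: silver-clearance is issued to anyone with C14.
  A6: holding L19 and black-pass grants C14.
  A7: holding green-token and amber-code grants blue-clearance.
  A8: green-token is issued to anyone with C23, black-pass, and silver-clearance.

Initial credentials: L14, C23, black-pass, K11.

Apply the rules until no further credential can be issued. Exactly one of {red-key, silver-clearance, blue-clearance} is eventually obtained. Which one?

red-key

Holding C23 and L14 grants amber-code (A4).
Holding K11 and amber-code grants red-key (A2).
blue-clearance would need green-token and amber-code (A7), but green-token is never granted. silver-clearance would need C14 (A5), but C14 is never granted.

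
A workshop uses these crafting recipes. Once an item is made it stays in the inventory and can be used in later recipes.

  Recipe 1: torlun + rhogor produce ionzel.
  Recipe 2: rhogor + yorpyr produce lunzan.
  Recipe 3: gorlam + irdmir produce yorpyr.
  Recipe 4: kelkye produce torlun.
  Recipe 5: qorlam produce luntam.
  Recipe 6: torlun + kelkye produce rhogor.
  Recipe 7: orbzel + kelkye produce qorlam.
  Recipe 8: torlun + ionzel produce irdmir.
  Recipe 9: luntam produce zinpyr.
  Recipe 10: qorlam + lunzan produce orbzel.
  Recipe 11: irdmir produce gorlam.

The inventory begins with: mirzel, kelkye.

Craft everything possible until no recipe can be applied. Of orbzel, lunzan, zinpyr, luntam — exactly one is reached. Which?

lunzan

kelkye → torlun (Recipe 4).
Using Recipe 6, torlun and kelkye make rhogor.
torlun + rhogor → ionzel (Recipe 1).
Using Recipe 8, torlun and ionzel make irdmir.
Using Recipe 11, irdmir makes gorlam.
Using Recipe 3, gorlam and irdmir make yorpyr.
Using Recipe 2, rhogor and yorpyr make lunzan.
zinpyr would need luntam (Recipe 9), but luntam is never obtained. orbzel would need qorlam and lunzan (Recipe 10), but qorlam is never obtained. luntam would need qorlam (Recipe 5), but qorlam is never obtained.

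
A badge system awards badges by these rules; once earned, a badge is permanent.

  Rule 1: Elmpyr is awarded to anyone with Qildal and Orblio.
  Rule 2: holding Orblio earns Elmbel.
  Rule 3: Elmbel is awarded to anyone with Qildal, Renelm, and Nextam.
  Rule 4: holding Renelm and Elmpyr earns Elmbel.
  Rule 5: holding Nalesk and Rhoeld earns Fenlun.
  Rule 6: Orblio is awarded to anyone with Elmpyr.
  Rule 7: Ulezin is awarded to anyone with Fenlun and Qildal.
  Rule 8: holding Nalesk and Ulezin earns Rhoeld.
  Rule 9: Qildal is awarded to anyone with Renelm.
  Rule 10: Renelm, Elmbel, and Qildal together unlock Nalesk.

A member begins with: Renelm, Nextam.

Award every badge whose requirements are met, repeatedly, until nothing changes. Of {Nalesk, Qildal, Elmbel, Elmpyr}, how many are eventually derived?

3

With Renelm, Qildal is earned (Rule 9).
With Qildal, Renelm, and Nextam, Elmbel is earned (Rule 3).
With Renelm, Elmbel, and Qildal, Nalesk is earned (Rule 10).
Nalesk: reached.
Qildal: reached.
Elmbel: reached.
Elmpyr would need Qildal and Orblio (Rule 1), but Orblio is never earned.
Reached: Nalesk, Qildal, and Elmbel — 3 of the 4.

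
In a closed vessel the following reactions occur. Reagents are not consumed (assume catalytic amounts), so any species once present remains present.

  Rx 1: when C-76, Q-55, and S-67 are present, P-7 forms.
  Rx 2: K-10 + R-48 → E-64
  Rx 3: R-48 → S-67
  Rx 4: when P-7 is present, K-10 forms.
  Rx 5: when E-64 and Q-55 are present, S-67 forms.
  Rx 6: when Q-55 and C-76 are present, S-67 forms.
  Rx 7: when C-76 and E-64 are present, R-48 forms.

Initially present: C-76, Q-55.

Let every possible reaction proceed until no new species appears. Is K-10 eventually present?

Q-55 and C-76 present → S-67 forms (Rx 6).
C-76, Q-55, and S-67 present → P-7 forms (Rx 1).
P-7 present → K-10 forms (Rx 4).

Yes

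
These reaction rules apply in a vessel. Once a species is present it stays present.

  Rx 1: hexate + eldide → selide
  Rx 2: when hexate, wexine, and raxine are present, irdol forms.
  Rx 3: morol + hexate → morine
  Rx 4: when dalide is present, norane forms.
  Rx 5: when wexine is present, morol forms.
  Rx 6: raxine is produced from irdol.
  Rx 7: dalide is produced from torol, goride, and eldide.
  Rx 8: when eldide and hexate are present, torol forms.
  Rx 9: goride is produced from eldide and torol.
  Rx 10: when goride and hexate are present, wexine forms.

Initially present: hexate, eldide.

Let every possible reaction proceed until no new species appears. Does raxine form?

raxine would need irdol (Rx 6), but irdol never forms.

No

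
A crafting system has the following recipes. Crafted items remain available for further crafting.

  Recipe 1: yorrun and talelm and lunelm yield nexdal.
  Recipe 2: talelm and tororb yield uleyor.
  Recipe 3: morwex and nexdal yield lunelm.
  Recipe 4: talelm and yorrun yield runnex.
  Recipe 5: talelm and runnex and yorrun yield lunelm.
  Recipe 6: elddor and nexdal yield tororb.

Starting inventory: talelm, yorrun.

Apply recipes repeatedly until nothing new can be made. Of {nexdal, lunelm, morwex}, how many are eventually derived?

talelm and yorrun → runnex (Recipe 4).
Using Recipe 5, talelm, runnex, and yorrun make lunelm.
Using Recipe 1, yorrun, talelm, and lunelm make nexdal.
nexdal: reached.
lunelm: reached.
No rule produces morwex, and it is not given.
Reached: nexdal and lunelm — 2 of the 3.

2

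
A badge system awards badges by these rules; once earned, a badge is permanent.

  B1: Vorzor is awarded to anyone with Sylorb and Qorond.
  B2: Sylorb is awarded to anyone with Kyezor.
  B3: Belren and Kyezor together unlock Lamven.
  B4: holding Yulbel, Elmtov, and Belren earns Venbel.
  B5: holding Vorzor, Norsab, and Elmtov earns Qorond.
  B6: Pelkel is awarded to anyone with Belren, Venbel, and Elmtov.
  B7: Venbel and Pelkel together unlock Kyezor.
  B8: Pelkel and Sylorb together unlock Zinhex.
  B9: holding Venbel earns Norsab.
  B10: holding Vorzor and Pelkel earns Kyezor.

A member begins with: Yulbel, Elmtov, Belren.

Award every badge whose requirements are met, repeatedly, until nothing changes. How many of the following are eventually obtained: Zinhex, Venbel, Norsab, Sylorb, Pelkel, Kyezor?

6

With Yulbel, Elmtov, and Belren, Venbel is earned (B4).
With Belren, Venbel, and Elmtov, Pelkel is earned (B6).
With Venbel, Norsab is earned (B9).
With Venbel and Pelkel, Kyezor is earned (B7).
With Kyezor, Sylorb is earned (B2).
With Pelkel and Sylorb, Zinhex is earned (B8).
Zinhex: reached.
Venbel: reached.
Norsab: reached.
Sylorb: reached.
Pelkel: reached.
Kyezor: reached.
All 6 are reached.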